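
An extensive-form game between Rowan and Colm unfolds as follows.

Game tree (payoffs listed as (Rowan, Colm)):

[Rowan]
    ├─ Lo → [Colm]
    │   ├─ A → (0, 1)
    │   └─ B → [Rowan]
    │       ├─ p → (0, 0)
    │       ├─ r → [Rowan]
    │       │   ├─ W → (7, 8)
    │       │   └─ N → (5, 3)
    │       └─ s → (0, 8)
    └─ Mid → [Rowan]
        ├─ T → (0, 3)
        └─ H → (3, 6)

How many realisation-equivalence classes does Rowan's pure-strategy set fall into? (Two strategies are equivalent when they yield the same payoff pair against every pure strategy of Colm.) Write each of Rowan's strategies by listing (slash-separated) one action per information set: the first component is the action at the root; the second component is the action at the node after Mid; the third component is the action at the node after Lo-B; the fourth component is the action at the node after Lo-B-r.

Rowan has 24 pure strategies: Lo/T/p/W, Lo/T/p/N, Lo/T/r/W, Lo/T/r/N, Lo/T/s/W, Lo/T/s/N, Lo/H/p/W, Lo/H/p/N, Lo/H/r/W, Lo/H/r/N, Lo/H/s/W, Lo/H/s/N, Mid/T/p/W, Mid/T/p/N, Mid/T/r/W, Mid/T/r/N, Mid/T/s/W, Mid/T/s/N, Mid/H/p/W, Mid/H/p/N, Mid/H/r/W, Mid/H/r/N, Mid/H/s/W, Mid/H/s/N. Columns: A, B.
{Lo/T/p/W, Lo/T/p/N, Lo/H/p/W, Lo/H/p/N} → row (0,1) (0,0)
{Lo/T/r/W, Lo/H/r/W} → row (0,1) (7,8)
{Lo/T/r/N, Lo/H/r/N} → row (0,1) (5,3)
{Lo/T/s/W, Lo/T/s/N, Lo/H/s/W, Lo/H/s/N} → row (0,1) (0,8)
{Mid/T/p/W, Mid/T/p/N, Mid/T/r/W, Mid/T/r/N, Mid/T/s/W, Mid/T/s/N} → row (0,3) (0,3)
{Mid/H/p/W, Mid/H/p/N, Mid/H/r/W, Mid/H/r/N, Mid/H/s/W, Mid/H/s/N} → row (3,6) (3,6)
That's 6 distinct rows out of 24 strategies.

6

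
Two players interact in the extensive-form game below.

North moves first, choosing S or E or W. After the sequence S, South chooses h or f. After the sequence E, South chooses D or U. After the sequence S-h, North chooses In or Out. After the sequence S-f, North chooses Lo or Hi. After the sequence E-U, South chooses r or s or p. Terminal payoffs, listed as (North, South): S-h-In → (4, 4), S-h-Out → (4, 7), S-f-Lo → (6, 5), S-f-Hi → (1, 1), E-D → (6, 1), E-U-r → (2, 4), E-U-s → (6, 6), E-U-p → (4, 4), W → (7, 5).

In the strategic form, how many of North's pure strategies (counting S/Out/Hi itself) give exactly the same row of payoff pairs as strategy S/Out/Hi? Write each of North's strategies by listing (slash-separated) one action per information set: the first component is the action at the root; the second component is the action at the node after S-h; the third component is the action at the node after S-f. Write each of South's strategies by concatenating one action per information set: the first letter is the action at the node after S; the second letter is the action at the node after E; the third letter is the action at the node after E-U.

1

Row for S/Out/Hi (columns hDr, hDs, hDp, hUr, hUs, hUp, fDr, fDs, fDp, fUr, fUs, fUp): (4,7) (4,7) (4,7) (4,7) (4,7) (4,7) (1,1) (1,1) (1,1) (1,1) (1,1) (1,1).
Every one of North's information sets is on the play path for some reply by South when North follows S/Out/Hi.
Changing the action at any of them therefore changes at least one column, so only S/Out/Hi itself gives this row.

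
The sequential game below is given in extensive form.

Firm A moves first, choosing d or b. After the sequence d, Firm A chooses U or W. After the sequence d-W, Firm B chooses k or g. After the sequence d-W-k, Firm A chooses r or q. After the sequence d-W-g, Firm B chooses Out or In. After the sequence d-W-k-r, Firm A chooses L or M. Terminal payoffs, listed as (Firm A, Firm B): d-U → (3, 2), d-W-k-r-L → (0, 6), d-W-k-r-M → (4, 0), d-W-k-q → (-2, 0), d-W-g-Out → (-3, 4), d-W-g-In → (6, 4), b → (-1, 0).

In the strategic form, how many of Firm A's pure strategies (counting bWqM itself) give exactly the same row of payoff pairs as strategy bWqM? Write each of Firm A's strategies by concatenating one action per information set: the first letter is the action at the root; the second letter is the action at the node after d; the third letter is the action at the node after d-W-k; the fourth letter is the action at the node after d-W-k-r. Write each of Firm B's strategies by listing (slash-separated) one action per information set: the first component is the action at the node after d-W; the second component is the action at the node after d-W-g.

8

Row for bWqM (columns k/Out, k/In, g/Out, g/In): (-1,0) (-1,0) (-1,0) (-1,0).
Under bWqM, Firm A's choice at the node after d and at the node after d-W-k and at the node after d-W-k-r can never be reached regardless of what Firm B does, so varying those choices leaves every outcome unchanged.
Holding the reachable choices fixed and varying the unreachable ones freely already gives 2 × 2 × 2 = 8 equivalent strategies.
No other strategy reproduces this row, so those 8 are the full class: bUrL, bUrM, bUqL, bUqM, bWrL, bWrM, bWqL, bWqM.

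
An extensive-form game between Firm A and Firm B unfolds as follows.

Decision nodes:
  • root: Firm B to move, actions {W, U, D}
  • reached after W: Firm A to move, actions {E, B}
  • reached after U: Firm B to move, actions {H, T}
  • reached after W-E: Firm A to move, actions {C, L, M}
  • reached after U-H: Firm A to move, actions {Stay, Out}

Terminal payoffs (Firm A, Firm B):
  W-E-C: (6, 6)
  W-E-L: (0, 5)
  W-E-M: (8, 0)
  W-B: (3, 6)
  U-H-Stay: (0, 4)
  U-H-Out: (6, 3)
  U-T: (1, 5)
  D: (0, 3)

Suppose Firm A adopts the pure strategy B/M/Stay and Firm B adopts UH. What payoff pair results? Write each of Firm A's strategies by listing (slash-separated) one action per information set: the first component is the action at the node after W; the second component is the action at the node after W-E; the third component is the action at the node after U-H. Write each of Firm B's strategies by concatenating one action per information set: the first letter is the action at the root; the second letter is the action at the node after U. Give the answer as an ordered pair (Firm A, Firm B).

(0, 4)

Trace the play path from the root:
  Firm B plays U
  Firm B plays H at [U]
  Firm A plays Stay at [U-H]
→ terminal payoff (0, 4).
(Firm A's choice at the node after W is never reached on this path, so it doesn't affect the outcome.)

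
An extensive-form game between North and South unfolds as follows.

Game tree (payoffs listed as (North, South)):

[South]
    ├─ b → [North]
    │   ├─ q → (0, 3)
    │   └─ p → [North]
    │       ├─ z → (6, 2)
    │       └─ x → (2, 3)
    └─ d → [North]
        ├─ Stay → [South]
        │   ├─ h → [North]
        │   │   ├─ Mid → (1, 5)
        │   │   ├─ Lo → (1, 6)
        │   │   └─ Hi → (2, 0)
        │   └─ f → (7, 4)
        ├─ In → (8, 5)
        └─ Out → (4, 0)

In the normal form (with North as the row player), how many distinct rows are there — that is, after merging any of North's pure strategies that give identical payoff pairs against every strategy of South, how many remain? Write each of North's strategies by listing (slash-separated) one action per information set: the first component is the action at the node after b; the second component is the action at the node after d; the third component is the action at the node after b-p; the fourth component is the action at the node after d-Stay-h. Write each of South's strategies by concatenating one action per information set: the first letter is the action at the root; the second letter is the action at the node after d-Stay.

15

North has 36 pure strategies: q/Stay/z/Mid, q/Stay/z/Lo, q/Stay/z/Hi, q/Stay/x/Mid, q/Stay/x/Lo, q/Stay/x/Hi, q/In/z/Mid, q/In/z/Lo, q/In/z/Hi, q/In/x/Mid, q/In/x/Lo, q/In/x/Hi, q/Out/z/Mid, q/Out/z/Lo, q/Out/z/Hi, q/Out/x/Mid, q/Out/x/Lo, q/Out/x/Hi, p/Stay/z/Mid, p/Stay/z/Lo, p/Stay/z/Hi, p/Stay/x/Mid, p/Stay/x/Lo, p/Stay/x/Hi, p/In/z/Mid, p/In/z/Lo, p/In/z/Hi, p/In/x/Mid, p/In/x/Lo, p/In/x/Hi, p/Out/z/Mid, p/Out/z/Lo, p/Out/z/Hi, p/Out/x/Mid, p/Out/x/Lo, p/Out/x/Hi. Columns: bh, bf, dh, df.
{q/Stay/z/Mid, q/Stay/x/Mid} → row (0,3) (0,3) (1,5) (7,4)
{q/Stay/z/Lo, q/Stay/x/Lo} → row (0,3) (0,3) (1,6) (7,4)
{q/Stay/z/Hi, q/Stay/x/Hi} → row (0,3) (0,3) (2,0) (7,4)
{q/In/z/Mid, q/In/z/Lo, q/In/z/Hi, q/In/x/Mid, q/In/x/Lo, q/In/x/Hi} → row (0,3) (0,3) (8,5) (8,5)
{q/Out/z/Mid, q/Out/z/Lo, q/Out/z/Hi, q/Out/x/Mid, q/Out/x/Lo, q/Out/x/Hi} → row (0,3) (0,3) (4,0) (4,0)
{p/Stay/z/Mid} → row (6,2) (6,2) (1,5) (7,4)
{p/Stay/z/Lo} → row (6,2) (6,2) (1,6) (7,4)
{p/Stay/z/Hi} → row (6,2) (6,2) (2,0) (7,4)
{p/Stay/x/Mid} → row (2,3) (2,3) (1,5) (7,4)
{p/Stay/x/Lo} → row (2,3) (2,3) (1,6) (7,4)
{p/Stay/x/Hi} → row (2,3) (2,3) (2,0) (7,4)
{p/In/z/Mid, p/In/z/Lo, p/In/z/Hi} → row (6,2) (6,2) (8,5) (8,5)
{p/In/x/Mid, p/In/x/Lo, p/In/x/Hi} → row (2,3) (2,3) (8,5) (8,5)
{p/Out/z/Mid, p/Out/z/Lo, p/Out/z/Hi} → row (6,2) (6,2) (4,0) (4,0)
{p/Out/x/Mid, p/Out/x/Lo, p/Out/x/Hi} → row (2,3) (2,3) (4,0) (4,0)
That's 15 distinct rows out of 36 strategies.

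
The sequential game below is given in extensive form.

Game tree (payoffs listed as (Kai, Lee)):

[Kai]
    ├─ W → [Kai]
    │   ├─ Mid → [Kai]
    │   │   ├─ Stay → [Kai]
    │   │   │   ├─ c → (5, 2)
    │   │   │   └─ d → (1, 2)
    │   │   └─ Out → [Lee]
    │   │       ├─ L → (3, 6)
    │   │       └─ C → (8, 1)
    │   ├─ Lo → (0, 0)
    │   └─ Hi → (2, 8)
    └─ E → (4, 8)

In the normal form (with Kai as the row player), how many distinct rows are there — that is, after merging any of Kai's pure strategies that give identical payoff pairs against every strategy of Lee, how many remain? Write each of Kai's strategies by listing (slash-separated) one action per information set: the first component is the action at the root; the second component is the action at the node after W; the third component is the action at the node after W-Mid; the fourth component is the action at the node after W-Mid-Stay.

6

Kai has 24 pure strategies: W/Mid/Stay/c, W/Mid/Stay/d, W/Mid/Out/c, W/Mid/Out/d, W/Lo/Stay/c, W/Lo/Stay/d, W/Lo/Out/c, W/Lo/Out/d, W/Hi/Stay/c, W/Hi/Stay/d, W/Hi/Out/c, W/Hi/Out/d, E/Mid/Stay/c, E/Mid/Stay/d, E/Mid/Out/c, E/Mid/Out/d, E/Lo/Stay/c, E/Lo/Stay/d, E/Lo/Out/c, E/Lo/Out/d, E/Hi/Stay/c, E/Hi/Stay/d, E/Hi/Out/c, E/Hi/Out/d. Columns: L, C.
{W/Mid/Stay/c} → row (5,2) (5,2)
{W/Mid/Stay/d} → row (1,2) (1,2)
{W/Mid/Out/c, W/Mid/Out/d} → row (3,6) (8,1)
{W/Lo/Stay/c, W/Lo/Stay/d, W/Lo/Out/c, W/Lo/Out/d} → row (0,0) (0,0)
{W/Hi/Stay/c, W/Hi/Stay/d, W/Hi/Out/c, W/Hi/Out/d} → row (2,8) (2,8)
{E/Mid/Stay/c, E/Mid/Stay/d, E/Mid/Out/c, E/Mid/Out/d, E/Lo/Stay/c, E/Lo/Stay/d, E/Lo/Out/c, E/Lo/Out/d, E/Hi/Stay/c, E/Hi/Stay/d, E/Hi/Out/c, E/Hi/Out/d} → row (4,8) (4,8)
That's 6 distinct rows out of 24 strategies.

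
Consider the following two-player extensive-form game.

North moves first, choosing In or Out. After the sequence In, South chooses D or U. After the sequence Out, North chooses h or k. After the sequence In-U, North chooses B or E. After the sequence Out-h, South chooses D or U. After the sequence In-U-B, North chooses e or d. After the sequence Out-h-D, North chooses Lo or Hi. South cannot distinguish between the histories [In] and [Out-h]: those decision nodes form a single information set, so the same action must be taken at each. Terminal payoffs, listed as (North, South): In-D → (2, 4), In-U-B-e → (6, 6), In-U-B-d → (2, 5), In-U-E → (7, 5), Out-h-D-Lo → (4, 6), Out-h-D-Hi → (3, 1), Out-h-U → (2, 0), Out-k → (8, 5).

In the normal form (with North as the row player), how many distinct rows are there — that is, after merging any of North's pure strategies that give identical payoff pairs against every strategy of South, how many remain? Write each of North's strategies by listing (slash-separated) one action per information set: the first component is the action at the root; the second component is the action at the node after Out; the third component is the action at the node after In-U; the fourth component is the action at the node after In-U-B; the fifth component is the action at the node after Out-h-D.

6

North has 32 pure strategies: In/h/B/e/Lo, In/h/B/e/Hi, In/h/B/d/Lo, In/h/B/d/Hi, In/h/E/e/Lo, In/h/E/e/Hi, In/h/E/d/Lo, In/h/E/d/Hi, In/k/B/e/Lo, In/k/B/e/Hi, In/k/B/d/Lo, In/k/B/d/Hi, In/k/E/e/Lo, In/k/E/e/Hi, In/k/E/d/Lo, In/k/E/d/Hi, Out/h/B/e/Lo, Out/h/B/e/Hi, Out/h/B/d/Lo, Out/h/B/d/Hi, Out/h/E/e/Lo, Out/h/E/e/Hi, Out/h/E/d/Lo, Out/h/E/d/Hi, Out/k/B/e/Lo, Out/k/B/e/Hi, Out/k/B/d/Lo, Out/k/B/d/Hi, Out/k/E/e/Lo, Out/k/E/e/Hi, Out/k/E/d/Lo, Out/k/E/d/Hi. Columns: D, U.
{In/h/B/e/Lo, In/h/B/e/Hi, In/k/B/e/Lo, In/k/B/e/Hi} → row (2,4) (6,6)
{In/h/B/d/Lo, In/h/B/d/Hi, In/k/B/d/Lo, In/k/B/d/Hi} → row (2,4) (2,5)
{In/h/E/e/Lo, In/h/E/e/Hi, In/h/E/d/Lo, In/h/E/d/Hi, In/k/E/e/Lo, In/k/E/e/Hi, In/k/E/d/Lo, In/k/E/d/Hi} → row (2,4) (7,5)
{Out/h/B/e/Lo, Out/h/B/d/Lo, Out/h/E/e/Lo, Out/h/E/d/Lo} → row (4,6) (2,0)
{Out/h/B/e/Hi, Out/h/B/d/Hi, Out/h/E/e/Hi, Out/h/E/d/Hi} → row (3,1) (2,0)
{Out/k/B/e/Lo, Out/k/B/e/Hi, Out/k/B/d/Lo, Out/k/B/d/Hi, Out/k/E/e/Lo, Out/k/E/e/Hi, Out/k/E/d/Lo, Out/k/E/d/Hi} → row (8,5) (8,5)
That's 6 distinct rows out of 32 strategies.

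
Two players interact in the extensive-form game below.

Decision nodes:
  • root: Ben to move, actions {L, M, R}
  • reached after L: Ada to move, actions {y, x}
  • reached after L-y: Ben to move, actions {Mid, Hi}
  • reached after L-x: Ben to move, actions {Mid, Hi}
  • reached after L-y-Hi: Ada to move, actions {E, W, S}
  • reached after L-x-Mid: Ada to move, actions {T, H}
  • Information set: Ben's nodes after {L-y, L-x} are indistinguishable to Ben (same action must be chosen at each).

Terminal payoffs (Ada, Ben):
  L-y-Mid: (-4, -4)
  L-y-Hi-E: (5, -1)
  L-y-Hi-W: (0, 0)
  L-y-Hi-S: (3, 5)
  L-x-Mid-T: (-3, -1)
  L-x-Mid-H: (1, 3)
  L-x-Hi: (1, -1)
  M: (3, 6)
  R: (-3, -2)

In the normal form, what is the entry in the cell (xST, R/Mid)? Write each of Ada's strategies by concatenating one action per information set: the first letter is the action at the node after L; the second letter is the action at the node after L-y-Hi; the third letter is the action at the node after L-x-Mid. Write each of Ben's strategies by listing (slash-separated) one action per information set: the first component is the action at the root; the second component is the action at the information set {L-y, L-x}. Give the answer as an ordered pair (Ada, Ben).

Trace the play path from the root:
  Ben plays R
→ terminal payoff (-3, -2).
(Ada's choice at the node after L is never reached on this path, so it doesn't affect the outcome.)

(-3, -2)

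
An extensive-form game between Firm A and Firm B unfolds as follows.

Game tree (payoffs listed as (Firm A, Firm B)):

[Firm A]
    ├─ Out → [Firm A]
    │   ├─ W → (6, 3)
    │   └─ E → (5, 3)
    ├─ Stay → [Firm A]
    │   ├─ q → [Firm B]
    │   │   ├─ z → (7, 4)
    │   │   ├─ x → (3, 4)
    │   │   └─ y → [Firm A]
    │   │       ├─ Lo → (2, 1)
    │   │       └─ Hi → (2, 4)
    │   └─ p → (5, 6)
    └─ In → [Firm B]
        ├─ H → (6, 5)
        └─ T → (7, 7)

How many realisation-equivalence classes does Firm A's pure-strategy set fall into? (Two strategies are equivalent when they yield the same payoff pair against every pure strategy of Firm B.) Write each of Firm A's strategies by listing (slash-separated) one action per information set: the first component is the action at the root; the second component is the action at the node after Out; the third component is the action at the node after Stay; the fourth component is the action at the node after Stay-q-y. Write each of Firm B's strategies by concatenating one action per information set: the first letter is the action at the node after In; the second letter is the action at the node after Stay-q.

6

Firm A has 24 pure strategies: Out/W/q/Lo, Out/W/q/Hi, Out/W/p/Lo, Out/W/p/Hi, Out/E/q/Lo, Out/E/q/Hi, Out/E/p/Lo, Out/E/p/Hi, Stay/W/q/Lo, Stay/W/q/Hi, Stay/W/p/Lo, Stay/W/p/Hi, Stay/E/q/Lo, Stay/E/q/Hi, Stay/E/p/Lo, Stay/E/p/Hi, In/W/q/Lo, In/W/q/Hi, In/W/p/Lo, In/W/p/Hi, In/E/q/Lo, In/E/q/Hi, In/E/p/Lo, In/E/p/Hi. Columns: Hz, Hx, Hy, Tz, Tx, Ty.
{Out/W/q/Lo, Out/W/q/Hi, Out/W/p/Lo, Out/W/p/Hi} → row (6,3) (6,3) (6,3) (6,3) (6,3) (6,3)
{Out/E/q/Lo, Out/E/q/Hi, Out/E/p/Lo, Out/E/p/Hi} → row (5,3) (5,3) (5,3) (5,3) (5,3) (5,3)
{Stay/W/q/Lo, Stay/E/q/Lo} → row (7,4) (3,4) (2,1) (7,4) (3,4) (2,1)
{Stay/W/q/Hi, Stay/E/q/Hi} → row (7,4) (3,4) (2,4) (7,4) (3,4) (2,4)
{Stay/W/p/Lo, Stay/W/p/Hi, Stay/E/p/Lo, Stay/E/p/Hi} → row (5,6) (5,6) (5,6) (5,6) (5,6) (5,6)
{In/W/q/Lo, In/W/q/Hi, In/W/p/Lo, In/W/p/Hi, In/E/q/Lo, In/E/q/Hi, In/E/p/Lo, In/E/p/Hi} → row (6,5) (6,5) (6,5) (7,7) (7,7) (7,7)
That's 6 distinct rows out of 24 strategies.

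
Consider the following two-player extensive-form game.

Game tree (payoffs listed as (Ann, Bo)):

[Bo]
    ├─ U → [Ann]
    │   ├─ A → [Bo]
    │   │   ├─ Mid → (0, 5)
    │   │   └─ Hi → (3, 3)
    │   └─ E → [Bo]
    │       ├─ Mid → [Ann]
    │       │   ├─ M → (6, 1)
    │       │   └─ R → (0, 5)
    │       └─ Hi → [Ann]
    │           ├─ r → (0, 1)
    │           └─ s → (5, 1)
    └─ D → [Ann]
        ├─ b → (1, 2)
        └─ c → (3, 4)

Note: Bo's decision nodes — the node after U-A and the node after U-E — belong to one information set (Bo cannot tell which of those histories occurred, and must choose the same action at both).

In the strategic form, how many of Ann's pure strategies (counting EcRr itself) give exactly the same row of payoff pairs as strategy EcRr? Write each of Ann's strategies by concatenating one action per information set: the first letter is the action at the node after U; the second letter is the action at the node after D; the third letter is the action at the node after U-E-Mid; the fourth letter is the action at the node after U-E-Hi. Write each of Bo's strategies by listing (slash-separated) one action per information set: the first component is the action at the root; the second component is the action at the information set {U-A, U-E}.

Row for EcRr (columns U/Mid, U/Hi, D/Mid, D/Hi): (0,5) (0,1) (3,4) (3,4).
Every one of Ann's information sets is on the play path for some reply by Bo when Ann follows EcRr.
Changing the action at any of them therefore changes at least one column, so only EcRr itself gives this row.

1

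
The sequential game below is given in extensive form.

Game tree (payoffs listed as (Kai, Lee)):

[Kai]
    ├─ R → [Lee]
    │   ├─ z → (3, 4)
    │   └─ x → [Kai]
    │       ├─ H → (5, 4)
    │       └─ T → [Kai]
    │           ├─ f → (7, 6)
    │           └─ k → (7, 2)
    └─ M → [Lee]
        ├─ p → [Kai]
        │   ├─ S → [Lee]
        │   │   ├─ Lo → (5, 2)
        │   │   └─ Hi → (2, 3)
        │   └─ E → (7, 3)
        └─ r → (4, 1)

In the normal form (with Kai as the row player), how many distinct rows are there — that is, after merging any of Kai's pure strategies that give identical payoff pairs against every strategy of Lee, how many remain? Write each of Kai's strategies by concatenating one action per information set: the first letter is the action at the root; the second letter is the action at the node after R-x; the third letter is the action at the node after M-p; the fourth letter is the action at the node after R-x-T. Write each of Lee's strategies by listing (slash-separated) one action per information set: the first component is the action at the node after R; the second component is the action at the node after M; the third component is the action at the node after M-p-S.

Kai has 16 pure strategies: RHSf, RHSk, RHEf, RHEk, RTSf, RTSk, RTEf, RTEk, MHSf, MHSk, MHEf, MHEk, MTSf, MTSk, MTEf, MTEk. Columns: z/p/Lo, z/p/Hi, z/r/Lo, z/r/Hi, x/p/Lo, x/p/Hi, x/r/Lo, x/r/Hi.
{RHSf, RHSk, RHEf, RHEk} → row (3,4) (3,4) (3,4) (3,4) (5,4) (5,4) (5,4) (5,4)
{RTSf, RTEf} → row (3,4) (3,4) (3,4) (3,4) (7,6) (7,6) (7,6) (7,6)
{RTSk, RTEk} → row (3,4) (3,4) (3,4) (3,4) (7,2) (7,2) (7,2) (7,2)
{MHSf, MHSk, MTSf, MTSk} → row (5,2) (2,3) (4,1) (4,1) (5,2) (2,3) (4,1) (4,1)
{MHEf, MHEk, MTEf, MTEk} → row (7,3) (7,3) (4,1) (4,1) (7,3) (7,3) (4,1) (4,1)
That's 5 distinct rows out of 16 strategies.

5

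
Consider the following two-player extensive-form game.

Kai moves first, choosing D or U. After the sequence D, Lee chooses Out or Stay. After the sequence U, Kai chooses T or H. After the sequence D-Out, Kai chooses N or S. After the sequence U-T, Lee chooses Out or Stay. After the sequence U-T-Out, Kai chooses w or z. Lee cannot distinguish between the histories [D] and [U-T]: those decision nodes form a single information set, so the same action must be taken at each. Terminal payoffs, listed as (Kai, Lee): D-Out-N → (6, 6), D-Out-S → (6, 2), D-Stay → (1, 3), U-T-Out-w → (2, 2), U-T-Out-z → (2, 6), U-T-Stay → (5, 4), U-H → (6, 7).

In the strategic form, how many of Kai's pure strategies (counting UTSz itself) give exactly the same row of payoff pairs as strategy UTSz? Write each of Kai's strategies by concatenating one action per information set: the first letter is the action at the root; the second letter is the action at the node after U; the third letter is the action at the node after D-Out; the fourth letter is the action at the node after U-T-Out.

2

Row for UTSz (columns Out, Stay): (2,6) (5,4).
Under UTSz, Kai's choice at the node after D-Out can never be reached regardless of what Lee does, so varying those choices leaves every outcome unchanged.
Holding the reachable choices fixed and varying the unreachable one freely already gives 2 equivalent strategies.
No other strategy reproduces this row, so those 2 are the full class: UTNz, UTSz.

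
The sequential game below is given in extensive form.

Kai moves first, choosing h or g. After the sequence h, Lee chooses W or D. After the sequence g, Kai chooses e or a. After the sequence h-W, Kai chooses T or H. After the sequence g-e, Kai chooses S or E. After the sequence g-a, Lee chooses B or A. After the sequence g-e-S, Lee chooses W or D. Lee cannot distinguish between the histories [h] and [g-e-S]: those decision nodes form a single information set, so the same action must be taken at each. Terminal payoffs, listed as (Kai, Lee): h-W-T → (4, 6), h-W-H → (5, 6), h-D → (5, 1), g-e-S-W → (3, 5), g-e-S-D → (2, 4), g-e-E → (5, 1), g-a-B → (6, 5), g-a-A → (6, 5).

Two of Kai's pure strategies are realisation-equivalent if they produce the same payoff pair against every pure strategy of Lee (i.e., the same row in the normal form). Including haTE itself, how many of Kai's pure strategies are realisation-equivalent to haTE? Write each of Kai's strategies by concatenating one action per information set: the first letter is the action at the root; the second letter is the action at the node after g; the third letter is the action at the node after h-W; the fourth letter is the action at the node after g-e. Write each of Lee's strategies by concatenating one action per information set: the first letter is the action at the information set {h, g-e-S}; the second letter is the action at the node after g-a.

Row for haTE (columns WB, WA, DB, DA): (4,6) (4,6) (5,1) (5,1).
Under haTE, Kai's choice at the node after g and at the node after g-e can never be reached regardless of what Lee does, so varying those choices leaves every outcome unchanged.
Holding the reachable choices fixed and varying the unreachable ones freely already gives 2 × 2 = 4 equivalent strategies.
No other strategy reproduces this row, so those 4 are the full class: heTS, heTE, haTS, haTE.

4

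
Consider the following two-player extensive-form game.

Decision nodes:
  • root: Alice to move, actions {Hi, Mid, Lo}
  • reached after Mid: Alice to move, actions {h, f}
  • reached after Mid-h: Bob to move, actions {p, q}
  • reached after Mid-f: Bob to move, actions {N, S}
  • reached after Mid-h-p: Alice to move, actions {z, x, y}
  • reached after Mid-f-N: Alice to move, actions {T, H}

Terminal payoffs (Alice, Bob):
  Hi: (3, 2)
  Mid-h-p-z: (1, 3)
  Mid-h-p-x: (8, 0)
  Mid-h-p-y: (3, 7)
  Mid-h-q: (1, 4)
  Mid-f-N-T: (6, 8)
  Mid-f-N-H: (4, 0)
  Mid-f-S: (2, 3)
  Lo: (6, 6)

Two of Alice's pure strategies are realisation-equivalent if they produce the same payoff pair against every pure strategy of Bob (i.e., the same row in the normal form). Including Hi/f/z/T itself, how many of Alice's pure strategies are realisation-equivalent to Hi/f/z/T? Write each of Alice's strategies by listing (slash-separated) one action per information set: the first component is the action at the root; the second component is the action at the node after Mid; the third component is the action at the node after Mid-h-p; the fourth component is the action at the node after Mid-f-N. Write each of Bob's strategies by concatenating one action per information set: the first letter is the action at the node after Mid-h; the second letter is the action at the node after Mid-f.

Row for Hi/f/z/T (columns pN, pS, qN, qS): (3,2) (3,2) (3,2) (3,2).
Under Hi/f/z/T, Alice's choice at the node after Mid and at the node after Mid-h-p and at the node after Mid-f-N can never be reached regardless of what Bob does, so varying those choices leaves every outcome unchanged.
Holding the reachable choices fixed and varying the unreachable ones freely already gives 2 × 3 × 2 = 12 equivalent strategies.
No other strategy reproduces this row, so those 12 are the full class: Hi/h/z/T, Hi/h/z/H, Hi/h/x/T, Hi/h/x/H, Hi/h/y/T, Hi/h/y/H, Hi/f/z/T, Hi/f/z/H, Hi/f/x/T, Hi/f/x/H, Hi/f/y/T, Hi/f/y/H.

12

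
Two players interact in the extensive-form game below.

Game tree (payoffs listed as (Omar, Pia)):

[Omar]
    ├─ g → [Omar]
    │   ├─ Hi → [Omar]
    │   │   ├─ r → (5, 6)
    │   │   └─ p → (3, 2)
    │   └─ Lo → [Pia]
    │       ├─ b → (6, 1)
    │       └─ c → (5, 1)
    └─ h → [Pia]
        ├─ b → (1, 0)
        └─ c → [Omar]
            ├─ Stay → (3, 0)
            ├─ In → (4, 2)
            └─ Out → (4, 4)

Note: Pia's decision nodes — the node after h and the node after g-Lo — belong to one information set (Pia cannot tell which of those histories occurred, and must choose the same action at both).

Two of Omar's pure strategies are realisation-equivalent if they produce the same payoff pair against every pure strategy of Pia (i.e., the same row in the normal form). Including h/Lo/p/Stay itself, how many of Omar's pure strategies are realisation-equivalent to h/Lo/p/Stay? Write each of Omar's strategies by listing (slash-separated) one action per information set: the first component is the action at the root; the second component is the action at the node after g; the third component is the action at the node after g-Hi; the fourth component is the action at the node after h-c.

Row for h/Lo/p/Stay (columns b, c): (1,0) (3,0).
Under h/Lo/p/Stay, Omar's choice at the node after g and at the node after g-Hi can never be reached regardless of what Pia does, so varying those choices leaves every outcome unchanged.
Holding the reachable choices fixed and varying the unreachable ones freely already gives 2 × 2 = 4 equivalent strategies.
No other strategy reproduces this row, so those 4 are the full class: h/Hi/r/Stay, h/Hi/p/Stay, h/Lo/r/Stay, h/Lo/p/Stay.

4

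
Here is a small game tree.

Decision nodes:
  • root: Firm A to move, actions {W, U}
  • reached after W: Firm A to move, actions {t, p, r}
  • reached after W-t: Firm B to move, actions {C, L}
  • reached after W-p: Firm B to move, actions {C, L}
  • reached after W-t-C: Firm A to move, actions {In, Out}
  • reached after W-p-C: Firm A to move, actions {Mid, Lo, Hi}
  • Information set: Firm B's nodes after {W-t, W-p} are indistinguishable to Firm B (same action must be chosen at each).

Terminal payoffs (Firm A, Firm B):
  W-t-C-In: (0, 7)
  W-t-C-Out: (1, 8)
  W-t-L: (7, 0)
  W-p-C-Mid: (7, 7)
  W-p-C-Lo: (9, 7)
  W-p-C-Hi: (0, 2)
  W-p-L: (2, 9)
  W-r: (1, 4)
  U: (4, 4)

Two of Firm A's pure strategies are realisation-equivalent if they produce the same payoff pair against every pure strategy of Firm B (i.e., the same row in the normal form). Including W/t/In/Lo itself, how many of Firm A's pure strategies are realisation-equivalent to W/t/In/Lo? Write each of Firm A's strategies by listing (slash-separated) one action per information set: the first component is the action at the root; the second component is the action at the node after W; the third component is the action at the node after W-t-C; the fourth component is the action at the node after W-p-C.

3

Row for W/t/In/Lo (columns C, L): (0,7) (7,0).
Under W/t/In/Lo, Firm A's choice at the node after W-p-C can never be reached regardless of what Firm B does, so varying those choices leaves every outcome unchanged.
Holding the reachable choices fixed and varying the unreachable one freely already gives 3 equivalent strategies.
No other strategy reproduces this row, so those 3 are the full class: W/t/In/Mid, W/t/In/Lo, W/t/In/Hi.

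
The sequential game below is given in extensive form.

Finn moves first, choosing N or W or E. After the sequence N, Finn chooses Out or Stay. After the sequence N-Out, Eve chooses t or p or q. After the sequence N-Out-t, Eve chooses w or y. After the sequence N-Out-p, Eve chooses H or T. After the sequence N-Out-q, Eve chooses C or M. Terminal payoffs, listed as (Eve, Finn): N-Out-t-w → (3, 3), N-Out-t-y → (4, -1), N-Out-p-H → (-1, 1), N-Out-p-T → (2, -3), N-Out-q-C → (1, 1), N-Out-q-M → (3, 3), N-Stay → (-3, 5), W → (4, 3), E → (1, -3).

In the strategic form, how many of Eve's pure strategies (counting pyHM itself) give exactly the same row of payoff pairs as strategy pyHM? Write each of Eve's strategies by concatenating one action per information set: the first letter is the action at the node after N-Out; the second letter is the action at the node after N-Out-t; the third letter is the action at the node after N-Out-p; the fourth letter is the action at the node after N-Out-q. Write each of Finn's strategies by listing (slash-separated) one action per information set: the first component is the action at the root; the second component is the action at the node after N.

Row for pyHM (columns N/Out, N/Stay, W/Out, W/Stay, E/Out, E/Stay): (-1,1) (-3,5) (4,3) (4,3) (1,-3) (1,-3).
Under pyHM, Eve's choice at the node after N-Out-t and at the node after N-Out-q can never be reached regardless of what Finn does, so varying those choices leaves every outcome unchanged.
Holding the reachable choices fixed and varying the unreachable ones freely already gives 2 × 2 = 4 equivalent strategies.
No other strategy reproduces this row, so those 4 are the full class: pwHC, pwHM, pyHC, pyHM.

4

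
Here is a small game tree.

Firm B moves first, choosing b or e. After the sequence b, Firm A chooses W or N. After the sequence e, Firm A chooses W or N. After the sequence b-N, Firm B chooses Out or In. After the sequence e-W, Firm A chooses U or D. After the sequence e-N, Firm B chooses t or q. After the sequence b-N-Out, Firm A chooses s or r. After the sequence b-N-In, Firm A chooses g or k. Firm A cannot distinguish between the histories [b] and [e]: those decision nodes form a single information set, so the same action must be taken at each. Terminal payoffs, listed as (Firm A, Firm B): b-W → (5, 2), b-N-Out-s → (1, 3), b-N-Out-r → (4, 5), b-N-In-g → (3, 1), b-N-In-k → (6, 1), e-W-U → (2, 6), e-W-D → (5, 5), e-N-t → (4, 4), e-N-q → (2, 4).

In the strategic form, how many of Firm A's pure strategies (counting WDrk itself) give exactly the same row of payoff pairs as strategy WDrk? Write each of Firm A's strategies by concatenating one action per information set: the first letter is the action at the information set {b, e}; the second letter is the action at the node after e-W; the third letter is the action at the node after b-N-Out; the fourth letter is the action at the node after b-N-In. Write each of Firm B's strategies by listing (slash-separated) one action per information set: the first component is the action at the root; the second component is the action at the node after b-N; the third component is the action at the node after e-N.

Row for WDrk (columns b/Out/t, b/Out/q, b/In/t, b/In/q, e/Out/t, e/Out/q, e/In/t, e/In/q): (5,2) (5,2) (5,2) (5,2) (5,5) (5,5) (5,5) (5,5).
Under WDrk, Firm A's choice at the node after b-N-Out and at the node after b-N-In can never be reached regardless of what Firm B does, so varying those choices leaves every outcome unchanged.
Holding the reachable choices fixed and varying the unreachable ones freely already gives 2 × 2 = 4 equivalent strategies.
No other strategy reproduces this row, so those 4 are the full class: WDsg, WDsk, WDrg, WDrk.

4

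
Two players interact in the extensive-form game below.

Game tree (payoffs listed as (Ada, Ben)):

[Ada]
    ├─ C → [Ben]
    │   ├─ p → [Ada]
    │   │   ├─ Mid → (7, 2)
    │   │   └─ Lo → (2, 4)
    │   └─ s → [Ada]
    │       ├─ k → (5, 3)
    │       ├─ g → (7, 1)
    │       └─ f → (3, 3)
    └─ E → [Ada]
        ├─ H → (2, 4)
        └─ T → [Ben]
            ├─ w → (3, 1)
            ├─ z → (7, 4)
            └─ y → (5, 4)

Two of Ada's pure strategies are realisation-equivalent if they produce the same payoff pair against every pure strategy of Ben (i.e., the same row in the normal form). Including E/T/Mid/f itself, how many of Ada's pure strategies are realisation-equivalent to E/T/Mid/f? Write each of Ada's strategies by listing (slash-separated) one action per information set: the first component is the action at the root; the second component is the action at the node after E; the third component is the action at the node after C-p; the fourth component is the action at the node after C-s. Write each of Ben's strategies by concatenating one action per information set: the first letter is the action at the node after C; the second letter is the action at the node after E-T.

Row for E/T/Mid/f (columns pw, pz, py, sw, sz, sy): (3,1) (7,4) (5,4) (3,1) (7,4) (5,4).
Under E/T/Mid/f, Ada's choice at the node after C-p and at the node after C-s can never be reached regardless of what Ben does, so varying those choices leaves every outcome unchanged.
Holding the reachable choices fixed and varying the unreachable ones freely already gives 2 × 3 = 6 equivalent strategies.
No other strategy reproduces this row, so those 6 are the full class: E/T/Mid/k, E/T/Mid/g, E/T/Mid/f, E/T/Lo/k, E/T/Lo/g, E/T/Lo/f.

6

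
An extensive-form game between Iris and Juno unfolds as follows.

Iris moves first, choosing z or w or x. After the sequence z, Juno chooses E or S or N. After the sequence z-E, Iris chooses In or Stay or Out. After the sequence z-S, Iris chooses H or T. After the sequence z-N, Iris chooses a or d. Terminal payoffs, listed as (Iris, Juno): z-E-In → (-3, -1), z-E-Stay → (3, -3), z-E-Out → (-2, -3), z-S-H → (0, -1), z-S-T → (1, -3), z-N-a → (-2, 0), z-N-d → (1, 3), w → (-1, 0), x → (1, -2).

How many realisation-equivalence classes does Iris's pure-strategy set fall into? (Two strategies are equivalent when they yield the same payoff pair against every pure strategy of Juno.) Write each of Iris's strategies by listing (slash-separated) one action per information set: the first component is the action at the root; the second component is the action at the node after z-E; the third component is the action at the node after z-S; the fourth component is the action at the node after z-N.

14

Iris has 36 pure strategies: z/In/H/a, z/In/H/d, z/In/T/a, z/In/T/d, z/Stay/H/a, z/Stay/H/d, z/Stay/T/a, z/Stay/T/d, z/Out/H/a, z/Out/H/d, z/Out/T/a, z/Out/T/d, w/In/H/a, w/In/H/d, w/In/T/a, w/In/T/d, w/Stay/H/a, w/Stay/H/d, w/Stay/T/a, w/Stay/T/d, w/Out/H/a, w/Out/H/d, w/Out/T/a, w/Out/T/d, x/In/H/a, x/In/H/d, x/In/T/a, x/In/T/d, x/Stay/H/a, x/Stay/H/d, x/Stay/T/a, x/Stay/T/d, x/Out/H/a, x/Out/H/d, x/Out/T/a, x/Out/T/d. Columns: E, S, N.
{z/In/H/a} → row (-3,-1) (0,-1) (-2,0)
{z/In/H/d} → row (-3,-1) (0,-1) (1,3)
{z/In/T/a} → row (-3,-1) (1,-3) (-2,0)
{z/In/T/d} → row (-3,-1) (1,-3) (1,3)
{z/Stay/H/a} → row (3,-3) (0,-1) (-2,0)
{z/Stay/H/d} → row (3,-3) (0,-1) (1,3)
{z/Stay/T/a} → row (3,-3) (1,-3) (-2,0)
{z/Stay/T/d} → row (3,-3) (1,-3) (1,3)
{z/Out/H/a} → row (-2,-3) (0,-1) (-2,0)
{z/Out/H/d} → row (-2,-3) (0,-1) (1,3)
{z/Out/T/a} → row (-2,-3) (1,-3) (-2,0)
{z/Out/T/d} → row (-2,-3) (1,-3) (1,3)
{w/In/H/a, w/In/H/d, w/In/T/a, w/In/T/d, w/Stay/H/a, w/Stay/H/d, w/Stay/T/a, w/Stay/T/d, w/Out/H/a, w/Out/H/d, w/Out/T/a, w/Out/T/d} → row (-1,0) (-1,0) (-1,0)
{x/In/H/a, x/In/H/d, x/In/T/a, x/In/T/d, x/Stay/H/a, x/Stay/H/d, x/Stay/T/a, x/Stay/T/d, x/Out/H/a, x/Out/H/d, x/Out/T/a, x/Out/T/d} → row (1,-2) (1,-2) (1,-2)
That's 14 distinct rows out of 36 strategies.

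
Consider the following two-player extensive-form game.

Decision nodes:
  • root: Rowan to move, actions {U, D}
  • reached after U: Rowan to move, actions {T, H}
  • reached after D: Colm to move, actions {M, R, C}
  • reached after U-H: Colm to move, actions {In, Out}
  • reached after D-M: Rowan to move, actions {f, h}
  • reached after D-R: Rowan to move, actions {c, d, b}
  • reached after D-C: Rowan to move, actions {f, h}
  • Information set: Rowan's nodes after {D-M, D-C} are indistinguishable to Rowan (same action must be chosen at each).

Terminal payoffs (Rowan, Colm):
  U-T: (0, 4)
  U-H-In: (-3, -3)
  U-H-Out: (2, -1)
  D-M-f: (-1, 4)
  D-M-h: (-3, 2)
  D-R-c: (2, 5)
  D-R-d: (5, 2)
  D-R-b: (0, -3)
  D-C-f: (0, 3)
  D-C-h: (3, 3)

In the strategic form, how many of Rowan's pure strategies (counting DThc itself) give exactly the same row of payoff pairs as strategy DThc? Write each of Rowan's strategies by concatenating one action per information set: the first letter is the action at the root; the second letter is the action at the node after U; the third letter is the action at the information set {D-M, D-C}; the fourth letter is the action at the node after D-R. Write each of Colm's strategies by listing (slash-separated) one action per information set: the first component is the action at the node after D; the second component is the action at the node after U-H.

Row for DThc (columns M/In, M/Out, R/In, R/Out, C/In, C/Out): (-3,2) (-3,2) (2,5) (2,5) (3,3) (3,3).
Under DThc, Rowan's choice at the node after U can never be reached regardless of what Colm does, so varying those choices leaves every outcome unchanged.
Holding the reachable choices fixed and varying the unreachable one freely already gives 2 equivalent strategies.
No other strategy reproduces this row, so those 2 are the full class: DThc, DHhc.

2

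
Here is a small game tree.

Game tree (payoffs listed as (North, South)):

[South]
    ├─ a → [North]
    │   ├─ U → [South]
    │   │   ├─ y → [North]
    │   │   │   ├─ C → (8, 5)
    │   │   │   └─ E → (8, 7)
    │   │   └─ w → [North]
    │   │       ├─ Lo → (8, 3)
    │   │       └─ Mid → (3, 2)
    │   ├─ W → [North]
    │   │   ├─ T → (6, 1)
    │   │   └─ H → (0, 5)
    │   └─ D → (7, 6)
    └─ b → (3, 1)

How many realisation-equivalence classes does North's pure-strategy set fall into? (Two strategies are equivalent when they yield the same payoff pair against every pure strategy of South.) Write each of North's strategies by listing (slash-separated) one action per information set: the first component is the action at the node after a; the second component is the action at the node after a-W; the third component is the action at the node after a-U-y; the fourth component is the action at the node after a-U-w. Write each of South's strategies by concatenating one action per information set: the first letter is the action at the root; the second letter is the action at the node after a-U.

7

North has 24 pure strategies: U/T/C/Lo, U/T/C/Mid, U/T/E/Lo, U/T/E/Mid, U/H/C/Lo, U/H/C/Mid, U/H/E/Lo, U/H/E/Mid, W/T/C/Lo, W/T/C/Mid, W/T/E/Lo, W/T/E/Mid, W/H/C/Lo, W/H/C/Mid, W/H/E/Lo, W/H/E/Mid, D/T/C/Lo, D/T/C/Mid, D/T/E/Lo, D/T/E/Mid, D/H/C/Lo, D/H/C/Mid, D/H/E/Lo, D/H/E/Mid. Columns: ay, aw, by, bw.
{U/T/C/Lo, U/H/C/Lo} → row (8,5) (8,3) (3,1) (3,1)
{U/T/C/Mid, U/H/C/Mid} → row (8,5) (3,2) (3,1) (3,1)
{U/T/E/Lo, U/H/E/Lo} → row (8,7) (8,3) (3,1) (3,1)
{U/T/E/Mid, U/H/E/Mid} → row (8,7) (3,2) (3,1) (3,1)
{W/T/C/Lo, W/T/C/Mid, W/T/E/Lo, W/T/E/Mid} → row (6,1) (6,1) (3,1) (3,1)
{W/H/C/Lo, W/H/C/Mid, W/H/E/Lo, W/H/E/Mid} → row (0,5) (0,5) (3,1) (3,1)
{D/T/C/Lo, D/T/C/Mid, D/T/E/Lo, D/T/E/Mid, D/H/C/Lo, D/H/C/Mid, D/H/E/Lo, D/H/E/Mid} → row (7,6) (7,6) (3,1) (3,1)
That's 7 distinct rows out of 24 strategies.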